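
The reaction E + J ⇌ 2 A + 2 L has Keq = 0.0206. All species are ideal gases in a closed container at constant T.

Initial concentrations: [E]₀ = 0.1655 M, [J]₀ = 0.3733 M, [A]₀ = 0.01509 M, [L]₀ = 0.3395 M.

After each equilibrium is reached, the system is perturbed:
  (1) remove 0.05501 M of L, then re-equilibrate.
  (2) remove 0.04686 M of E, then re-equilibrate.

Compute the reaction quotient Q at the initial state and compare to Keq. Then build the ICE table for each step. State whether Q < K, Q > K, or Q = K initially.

Q₀ = 4.2482e-04; Q < K (proceeds forward)

Q₀ = 4.2482e-04 vs Keq = 0.0206 ⇒ Q<K, forward
Step 1:
                  E         J         A         L
  Initial    0.1655    0.3733   0.01509    0.3395
  Change   -0.03086  -0.03086   0.06172   0.06172
  Equil      0.1346    0.3424   0.07681    0.4012
  solve Keq expr → x = 0.03086; check Q = 0.0206
Then remove 0.05501 M of L.
Step 2:
                  E         J         A         L
  Initial    0.1346    0.3424   0.07681    0.3462
  Change  -0.004133 -0.004133  0.008266  0.008266
  Equil      0.1305    0.3383   0.08508    0.3545
  solve Keq expr → x = 0.004133; check Q = 0.0206
Then remove 0.04686 M of E.
Step 3:
                  E         J         A         L
  Initial   0.08365    0.3383   0.08508    0.3545
  Change   0.005813  0.005813  -0.01163  -0.01163
  Equil     0.08946    0.3441   0.07345    0.3429
  solve Keq expr → x = -0.005813; check Q = 0.0206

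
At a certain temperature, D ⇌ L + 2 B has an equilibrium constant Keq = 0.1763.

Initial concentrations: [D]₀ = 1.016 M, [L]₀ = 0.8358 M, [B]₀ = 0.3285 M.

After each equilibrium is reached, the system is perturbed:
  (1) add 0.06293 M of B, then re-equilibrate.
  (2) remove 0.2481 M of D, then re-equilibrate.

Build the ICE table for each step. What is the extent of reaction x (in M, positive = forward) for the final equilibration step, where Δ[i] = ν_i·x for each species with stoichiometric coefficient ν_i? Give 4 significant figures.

x = -0.02424 M

Q₀ = 0.08877 vs Keq = 0.1763 ⇒ Q<K, forward
Step 1:
                   D          L          B
  I            1.016     0.8358     0.3285
  C         -0.05403    0.05403     0.1081
  E            0.962     0.8898     0.4366
  solve Keq expr → x = 0.05403; check Q = 0.1763
Then add 0.06293 M of B.
Step 2:
                   D          L          B
  I            0.962     0.8898     0.4995
  C          0.02538   -0.02538   -0.05076
  E           0.9873     0.8645     0.4487
  solve Keq expr → x = -0.02538; check Q = 0.1763
Then remove 0.2481 M of D.
Step 3:
                   D          L          B
  I           0.7392     0.8645     0.4487
  C          0.02424   -0.02424   -0.04848
  E           0.7635     0.8402     0.4003
  solve Keq expr → x = -0.02424; check Q = 0.1763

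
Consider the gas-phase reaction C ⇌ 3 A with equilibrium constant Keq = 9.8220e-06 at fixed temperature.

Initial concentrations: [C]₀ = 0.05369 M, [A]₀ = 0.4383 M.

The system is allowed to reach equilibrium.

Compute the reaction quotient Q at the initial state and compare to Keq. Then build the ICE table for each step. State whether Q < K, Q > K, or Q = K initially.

Q₀ = 1.568; Q > K (proceeds reverse)

Q₀ = 1.568 vs Keq = 9.8220e-06 ⇒ Q>K, reverse
Step 1:
                    C           A
  I           0.05369      0.4383
  C             0.142     -0.4259
  E            0.1956     0.01243
  solve Keq expr → x = -0.142; check Q = 9.8220e-06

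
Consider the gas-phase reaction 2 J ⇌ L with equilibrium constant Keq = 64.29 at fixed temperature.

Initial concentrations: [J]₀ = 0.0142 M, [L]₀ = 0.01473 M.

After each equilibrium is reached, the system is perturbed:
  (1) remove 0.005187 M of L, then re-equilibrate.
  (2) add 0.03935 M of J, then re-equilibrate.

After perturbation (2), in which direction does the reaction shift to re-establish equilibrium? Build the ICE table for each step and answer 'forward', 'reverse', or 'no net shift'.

Direction: forward

Q₀ = 73.05 vs Keq = 64.29 ⇒ Q>K, reverse
Step 1:
                  J         L
  I          0.0142   0.01473
  C       7.4423e-04 -3.7211e-04
  E         0.01494   0.01436
  solve Keq expr → x = -3.7211e-04; check Q = 64.29
Then remove 0.005187 M of L.
Step 2:
                  J         L
  I         0.01494  0.009171
  C        -0.00228   0.00114
  E         0.01266   0.01031
  solve Keq expr → x = 0.00114; check Q = 64.29
Then add 0.03935 M of J.
Step 3:
                  J         L
  I         0.05201   0.01031
  C        -0.03182   0.01591
  E          0.0202   0.02622
  solve Keq expr → x = 0.01591; check Q = 64.29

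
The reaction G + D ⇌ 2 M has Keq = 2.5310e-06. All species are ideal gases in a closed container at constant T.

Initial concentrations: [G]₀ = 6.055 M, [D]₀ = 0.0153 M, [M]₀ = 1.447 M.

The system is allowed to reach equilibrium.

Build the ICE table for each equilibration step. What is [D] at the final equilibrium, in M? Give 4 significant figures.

[D]_eq = 0.737 M

Q₀ = 22.6 vs Keq = 2.5310e-06 ⇒ Q>K, reverse
Step 1:
                   G          D          M
  Initial      6.055     0.0153      1.447
  Change      0.7217     0.7217     -1.443
  Equil        6.777      0.737   0.003555
  solve Keq expr → x = -0.7217; check Q = 2.5310e-06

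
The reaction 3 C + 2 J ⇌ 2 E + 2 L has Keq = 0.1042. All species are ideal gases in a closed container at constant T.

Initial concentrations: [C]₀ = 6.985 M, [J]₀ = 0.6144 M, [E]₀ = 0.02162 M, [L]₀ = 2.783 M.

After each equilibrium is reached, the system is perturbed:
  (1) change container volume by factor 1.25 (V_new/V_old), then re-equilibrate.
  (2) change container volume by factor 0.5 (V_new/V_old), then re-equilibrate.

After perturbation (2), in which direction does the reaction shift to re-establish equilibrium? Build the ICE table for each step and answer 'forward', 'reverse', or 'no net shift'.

Q₀ = 2.8141e-05 vs Keq = 0.1042 ⇒ Q<K, forward
Step 1:
                  C         J         E         L
  I           6.985    0.6144   0.02162     2.783
  C         -0.5634   -0.3756    0.3756    0.3756
  E           6.422    0.2388    0.3972     3.159
  solve Keq expr → x = 0.1878; check Q = 0.1042
Then change container volume by factor 1.25 (V_new/V_old).
Step 2:
                  C         J         E         L
  I           5.137    0.1911    0.3178     2.527
  C         0.01836   0.01224  -0.01224  -0.01224
  E           5.156    0.2033    0.3055     2.515
  solve Keq expr → x = -0.006119; check Q = 0.1042
Then change container volume by factor 0.5 (V_new/V_old).
Step 3:
                  C         J         E         L
  I           10.31    0.4066     0.611     5.029
  C         -0.1112  -0.07411   0.07411   0.07411
  E            10.2    0.3325    0.6851     5.103
  solve Keq expr → x = 0.03705; check Q = 0.1042

Direction: forward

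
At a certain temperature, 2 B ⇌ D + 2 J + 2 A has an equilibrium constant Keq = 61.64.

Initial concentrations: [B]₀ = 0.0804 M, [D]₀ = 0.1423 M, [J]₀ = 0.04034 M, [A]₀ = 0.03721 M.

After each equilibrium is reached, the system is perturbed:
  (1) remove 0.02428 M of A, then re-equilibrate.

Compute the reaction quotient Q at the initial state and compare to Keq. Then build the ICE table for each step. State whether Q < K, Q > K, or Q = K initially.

Q₀ = 4.9600e-05; Q < K (proceeds forward)

Q₀ = 4.9600e-05 vs Keq = 61.64 ⇒ Q<K, forward
Step 1:
                  B         D         J         A
  Initial    0.0804    0.1423   0.04034   0.03721
  Change   -0.07964   0.03982   0.07964   0.07964
  Equil   7.6202e-04    0.1821      0.12    0.1168
  solve Keq expr → x = 0.03982; check Q = 61.64
Then remove 0.02428 M of A.
Step 2:
                  B         D         J         A
  Initial 7.6202e-04    0.1821      0.12   0.09257
  Change  -1.5640e-04 7.8202e-05 1.5640e-04 1.5640e-04
  Equil   6.0562e-04    0.1822    0.1201   0.09272
  solve Keq expr → x = 7.8202e-05; check Q = 61.64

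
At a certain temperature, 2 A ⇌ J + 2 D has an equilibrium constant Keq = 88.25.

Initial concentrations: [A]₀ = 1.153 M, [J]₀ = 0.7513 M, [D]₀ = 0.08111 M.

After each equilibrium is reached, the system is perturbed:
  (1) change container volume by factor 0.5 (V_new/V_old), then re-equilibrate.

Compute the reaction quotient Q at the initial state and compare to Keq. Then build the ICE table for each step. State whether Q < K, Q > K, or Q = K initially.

Q₀ = 0.003718; Q < K (proceeds forward)

Q₀ = 0.003718 vs Keq = 88.25 ⇒ Q<K, forward
Step 1:
                    A           J           D
  init          1.153      0.7513     0.08111
  Δ            -1.021      0.5106       1.021
  eq           0.1318       1.262       1.102
  solve Keq expr → x = 0.5106; check Q = 88.25
Then change container volume by factor 0.5 (V_new/V_old).
Step 2:
                    A           J           D
  init         0.2636       2.524       2.205
  Δ           0.09064    -0.04532    -0.09064
  eq           0.3543       2.478       2.114
  solve Keq expr → x = -0.04532; check Q = 88.25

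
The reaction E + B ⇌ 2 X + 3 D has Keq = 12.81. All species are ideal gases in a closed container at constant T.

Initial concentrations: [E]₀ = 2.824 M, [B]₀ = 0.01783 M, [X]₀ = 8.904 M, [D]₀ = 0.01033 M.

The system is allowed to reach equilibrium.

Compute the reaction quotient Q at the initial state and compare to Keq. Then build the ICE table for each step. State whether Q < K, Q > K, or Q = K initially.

Q₀ = 0.001736 vs Keq = 12.81 ⇒ Q<K, forward
Step 1:
                    E           B           X           D
  init          2.824     0.01783       8.904     0.01033
  Δ          -0.01729    -0.01729     0.03459     0.05188
  eq            2.807  5.3514e-04       8.939     0.06221
  solve Keq expr → x = 0.01729; check Q = 12.81

Q₀ = 0.001736; Q < K (proceeds forward)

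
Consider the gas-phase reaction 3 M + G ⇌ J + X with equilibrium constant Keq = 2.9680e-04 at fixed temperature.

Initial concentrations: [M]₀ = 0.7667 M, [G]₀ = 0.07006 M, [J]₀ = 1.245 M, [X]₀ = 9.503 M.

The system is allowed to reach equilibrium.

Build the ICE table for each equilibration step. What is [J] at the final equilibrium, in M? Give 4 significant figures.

[J]_eq = 0.004259 M

Q₀ = 374.7 vs Keq = 2.9680e-04 ⇒ Q>K, reverse
Step 1:
                   M          G          J          X
  I           0.7667    0.07006      1.245      9.503
  C            3.722      1.241     -1.241     -1.241
  E            4.489      1.311   0.004259      8.262
  solve Keq expr → x = -1.241; check Q = 2.9680e-04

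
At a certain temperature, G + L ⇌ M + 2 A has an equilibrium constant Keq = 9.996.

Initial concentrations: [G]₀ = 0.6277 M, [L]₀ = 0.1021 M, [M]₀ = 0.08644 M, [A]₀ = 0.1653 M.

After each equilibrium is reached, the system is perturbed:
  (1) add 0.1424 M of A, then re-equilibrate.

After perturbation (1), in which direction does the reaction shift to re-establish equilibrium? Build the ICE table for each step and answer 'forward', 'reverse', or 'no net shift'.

Q₀ = 0.03685 vs Keq = 9.996 ⇒ Q<K, forward
Step 1:
                  G         L         M         A
  I          0.6277    0.1021   0.08644    0.1653
  C        -0.09759  -0.09759   0.09759    0.1952
  E          0.5301  0.004513     0.184    0.3605
  solve Keq expr → x = 0.09759; check Q = 9.996
Then add 0.1424 M of A.
Step 2:
                  G         L         M         A
  I          0.5301  0.004513     0.184    0.5029
  C        0.003774  0.003774 -0.003774 -0.007548
  E          0.5339  0.008287    0.1803    0.4953
  solve Keq expr → x = -0.003774; check Q = 9.996

Direction: reverse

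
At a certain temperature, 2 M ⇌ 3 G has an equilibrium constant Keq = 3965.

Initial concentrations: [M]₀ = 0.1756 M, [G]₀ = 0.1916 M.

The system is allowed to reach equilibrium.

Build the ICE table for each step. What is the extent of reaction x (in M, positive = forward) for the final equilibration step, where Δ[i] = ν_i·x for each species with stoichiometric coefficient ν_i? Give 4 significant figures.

x = 0.08542 M

Q₀ = 0.2281 vs Keq = 3965 ⇒ Q<K, forward
Step 1:
                   M          G
  Initial     0.1756     0.1916
  Change     -0.1708     0.2563
  Equil      0.00476     0.4479
  solve Keq expr → x = 0.08542; check Q = 3965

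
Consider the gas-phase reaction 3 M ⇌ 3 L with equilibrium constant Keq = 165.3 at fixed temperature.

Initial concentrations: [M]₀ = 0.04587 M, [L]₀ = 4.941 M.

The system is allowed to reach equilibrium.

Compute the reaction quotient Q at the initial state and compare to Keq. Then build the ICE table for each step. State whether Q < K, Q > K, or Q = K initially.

Q₀ = 1.2499e+06 vs Keq = 165.3 ⇒ Q>K, reverse
Step 1:
                   M          L
  I          0.04587      4.941
  C           0.7227    -0.7227
  E           0.7686      4.218
  solve Keq expr → x = -0.2409; check Q = 165.3

Q₀ = 1.2499e+06; Q > K (proceeds reverse)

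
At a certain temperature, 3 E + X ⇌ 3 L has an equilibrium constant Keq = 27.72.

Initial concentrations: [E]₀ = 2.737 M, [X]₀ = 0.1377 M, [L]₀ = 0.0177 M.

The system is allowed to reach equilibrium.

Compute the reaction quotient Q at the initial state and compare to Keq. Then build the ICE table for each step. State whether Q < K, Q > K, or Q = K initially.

Q₀ = 1.9641e-06 vs Keq = 27.72 ⇒ Q<K, forward
Step 1:
                   E          X          L
  init         2.737     0.1377     0.0177
  Δ          -0.4124    -0.1375     0.4124
  eq           2.325 2.2852e-04     0.4301
  solve Keq expr → x = 0.1375; check Q = 27.72

Q₀ = 1.9641e-06; Q < K (proceeds forward)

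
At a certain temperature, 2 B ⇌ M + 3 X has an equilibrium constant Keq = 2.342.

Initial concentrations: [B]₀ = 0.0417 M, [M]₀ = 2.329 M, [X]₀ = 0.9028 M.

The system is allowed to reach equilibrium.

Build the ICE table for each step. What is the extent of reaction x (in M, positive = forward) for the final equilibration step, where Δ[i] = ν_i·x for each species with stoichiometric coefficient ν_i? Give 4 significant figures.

Q₀ = 985.5 vs Keq = 2.342 ⇒ Q>K, reverse
Step 1:
                   B          M          X
  I           0.0417      2.329     0.9028
  C            0.281    -0.1405    -0.4215
  E           0.3227      2.188     0.4813
  solve Keq expr → x = -0.1405; check Q = 2.342

x = -0.1405 M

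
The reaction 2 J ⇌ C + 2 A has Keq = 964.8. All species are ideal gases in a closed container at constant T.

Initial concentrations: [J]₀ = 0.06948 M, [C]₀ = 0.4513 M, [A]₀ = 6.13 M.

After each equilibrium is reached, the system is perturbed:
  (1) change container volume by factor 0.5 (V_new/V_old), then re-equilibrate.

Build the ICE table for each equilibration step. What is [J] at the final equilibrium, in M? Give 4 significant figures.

[J]_eq = 0.3468 M

Q₀ = 3513 vs Keq = 964.8 ⇒ Q>K, reverse
Step 1:
                    J           C           A
  init        0.06948      0.4513        6.13
  Δ           0.05759     -0.0288    -0.05759
  eq           0.1271      0.4225       6.072
  solve Keq expr → x = -0.0288; check Q = 964.8
Then change container volume by factor 0.5 (V_new/V_old).
Step 2:
                    J           C           A
  init         0.2541       0.845       12.14
  Δ           0.09262    -0.04631    -0.09262
  eq           0.3468      0.7987       12.05
  solve Keq expr → x = -0.04631; check Q = 964.8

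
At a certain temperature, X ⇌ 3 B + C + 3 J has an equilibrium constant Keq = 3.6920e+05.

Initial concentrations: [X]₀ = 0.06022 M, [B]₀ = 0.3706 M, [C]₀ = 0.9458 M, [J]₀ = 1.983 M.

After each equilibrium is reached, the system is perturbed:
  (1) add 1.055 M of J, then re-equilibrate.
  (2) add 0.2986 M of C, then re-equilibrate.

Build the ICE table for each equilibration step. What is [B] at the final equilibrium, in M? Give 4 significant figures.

[B]_eq = 0.5512 M

Q₀ = 6.234 vs Keq = 3.6920e+05 ⇒ Q<K, forward
Step 1:
                   X          B          C          J
  Initial    0.06022     0.3706     0.9458      1.983
  Change    -0.06022     0.1806    0.06022     0.1806
  Equil   4.6232e-06     0.5512      1.006      2.164
  solve Keq expr → x = 0.06022; check Q = 3.6920e+05
Then add 1.055 M of J.
Step 2:
                   X          B          C          J
  Initial 4.6232e-06     0.5512      1.006      3.219
  Change  1.0593e-05 -3.1779e-05 -1.0593e-05 -3.1779e-05
  Equil   1.5216e-05     0.5512      1.006      3.219
  solve Keq expr → x = -1.0593e-05; check Q = 3.6920e+05
Then add 0.2986 M of C.
Step 3:
                   X          B          C          J
  Initial 1.5216e-05     0.5512      1.305      3.219
  Change  4.5147e-06 -1.3544e-05 -4.5147e-06 -1.3544e-05
  Equil   1.9731e-05     0.5512      1.305      3.219
  solve Keq expr → x = -4.5147e-06; check Q = 3.6920e+05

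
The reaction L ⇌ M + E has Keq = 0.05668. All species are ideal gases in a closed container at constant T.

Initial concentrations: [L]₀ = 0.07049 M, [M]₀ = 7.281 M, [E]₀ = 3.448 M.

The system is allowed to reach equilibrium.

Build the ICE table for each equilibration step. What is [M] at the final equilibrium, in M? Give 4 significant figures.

[M]_eq = 3.884 M

Q₀ = 356.1 vs Keq = 0.05668 ⇒ Q>K, reverse
Step 1:
                   L          M          E
  init       0.07049      7.281      3.448
  Δ            3.397     -3.397     -3.397
  eq           3.468      3.884    0.05061
  solve Keq expr → x = -3.397; check Q = 0.05668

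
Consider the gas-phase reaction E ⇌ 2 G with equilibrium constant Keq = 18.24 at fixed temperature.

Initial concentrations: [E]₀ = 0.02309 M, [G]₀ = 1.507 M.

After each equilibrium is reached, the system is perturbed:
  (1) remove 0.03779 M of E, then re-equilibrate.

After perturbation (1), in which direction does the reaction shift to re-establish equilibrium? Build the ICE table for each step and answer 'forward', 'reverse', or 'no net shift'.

Direction: reverse

Q₀ = 98.36 vs Keq = 18.24 ⇒ Q>K, reverse
Step 1:
                   E          G
  I          0.02309      1.507
  C          0.07721    -0.1544
  E           0.1003      1.353
  solve Keq expr → x = -0.07721; check Q = 18.24
Then remove 0.03779 M of E.
Step 2:
                   E          G
  I          0.06251      1.353
  C          0.02929   -0.05858
  E           0.0918      1.294
  solve Keq expr → x = -0.02929; check Q = 18.24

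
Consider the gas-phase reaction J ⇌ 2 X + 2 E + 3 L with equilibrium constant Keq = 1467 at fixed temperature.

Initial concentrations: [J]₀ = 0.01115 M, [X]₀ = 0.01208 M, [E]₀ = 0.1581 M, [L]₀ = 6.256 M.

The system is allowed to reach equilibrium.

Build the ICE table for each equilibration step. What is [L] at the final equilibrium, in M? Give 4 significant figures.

[L]_eq = 6.289 M

Q₀ = 0.0801 vs Keq = 1467 ⇒ Q<K, forward
Step 1:
                   J          X          E          L
  init       0.01115    0.01208     0.1581      6.256
  Δ         -0.01114    0.02229    0.02229    0.03343
  eq      6.5177e-06    0.03437     0.1804      6.289
  solve Keq expr → x = 0.01114; check Q = 1467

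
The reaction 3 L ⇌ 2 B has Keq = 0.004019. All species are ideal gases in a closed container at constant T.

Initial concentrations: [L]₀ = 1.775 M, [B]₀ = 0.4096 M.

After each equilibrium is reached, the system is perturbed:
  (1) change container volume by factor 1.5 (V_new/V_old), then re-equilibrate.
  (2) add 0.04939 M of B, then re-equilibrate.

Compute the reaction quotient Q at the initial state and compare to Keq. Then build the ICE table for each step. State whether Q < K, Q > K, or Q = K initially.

Q₀ = 0.03; Q > K (proceeds reverse)

Q₀ = 0.03 vs Keq = 0.004019 ⇒ Q>K, reverse
Step 1:
                    L           B
  I             1.775      0.4096
  C             0.325     -0.2167
  E               2.1      0.1929
  solve Keq expr → x = -0.1083; check Q = 0.004019
Then change container volume by factor 1.5 (V_new/V_old).
Step 2:
                    L           B
  I               1.4      0.1286
  C           0.03027    -0.02018
  E              1.43      0.1084
  solve Keq expr → x = -0.01009; check Q = 0.004019
Then add 0.04939 M of B.
Step 3:
                    L           B
  I              1.43      0.1578
  C           0.06319    -0.04213
  E             1.493      0.1157
  solve Keq expr → x = -0.02106; check Q = 0.004019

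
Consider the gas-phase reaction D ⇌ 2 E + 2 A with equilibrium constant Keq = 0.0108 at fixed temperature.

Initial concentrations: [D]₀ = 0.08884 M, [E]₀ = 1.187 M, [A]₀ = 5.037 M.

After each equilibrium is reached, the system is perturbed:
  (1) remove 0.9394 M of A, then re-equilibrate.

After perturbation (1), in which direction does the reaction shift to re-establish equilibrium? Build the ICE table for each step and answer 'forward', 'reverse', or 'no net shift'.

Q₀ = 402.4 vs Keq = 0.0108 ⇒ Q>K, reverse
Step 1:
                    D           E           A
  I           0.08884       1.187       5.037
  C            0.5825      -1.165      -1.165
  E            0.6713     0.02199       3.872
  solve Keq expr → x = -0.5825; check Q = 0.0108
Then remove 0.9394 M of A.
Step 2:
                    D           E           A
  I            0.6713     0.02199       2.933
  C         -0.003451    0.006902    0.006902
  E            0.6679     0.02889       2.939
  solve Keq expr → x = 0.003451; check Q = 0.0108

Direction: forward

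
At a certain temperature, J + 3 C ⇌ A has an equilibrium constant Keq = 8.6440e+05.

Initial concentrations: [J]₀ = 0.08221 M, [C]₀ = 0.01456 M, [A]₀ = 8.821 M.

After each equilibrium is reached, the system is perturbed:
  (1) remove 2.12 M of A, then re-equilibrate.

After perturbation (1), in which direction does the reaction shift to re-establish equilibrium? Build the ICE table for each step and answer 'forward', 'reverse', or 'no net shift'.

Q₀ = 3.4762e+07 vs Keq = 8.6440e+05 ⇒ Q>K, reverse
Step 1:
                    J           C           A
  Initial     0.08221     0.01456       8.821
  Change      0.01108     0.03324    -0.01108
  Equil       0.09329      0.0478        8.81
  solve Keq expr → x = -0.01108; check Q = 8.6440e+05
Then remove 2.12 M of A.
Step 2:
                    J           C           A
  Initial     0.09329      0.0478        6.69
  Change    -0.001327    -0.00398    0.001327
  Equil       0.09197     0.04383       6.691
  solve Keq expr → x = 0.001327; check Q = 8.6440e+05

Direction: forward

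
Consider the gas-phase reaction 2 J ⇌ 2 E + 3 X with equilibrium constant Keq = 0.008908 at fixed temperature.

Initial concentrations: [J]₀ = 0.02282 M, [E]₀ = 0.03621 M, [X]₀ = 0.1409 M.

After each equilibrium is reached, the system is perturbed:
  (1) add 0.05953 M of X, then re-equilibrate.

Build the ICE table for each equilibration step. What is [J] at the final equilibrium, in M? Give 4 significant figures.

Q₀ = 0.007043 vs Keq = 0.008908 ⇒ Q<K, forward
Step 1:
                  J         E         X
  I         0.02282   0.03621    0.1409
  C       -0.001333  0.001333  0.001999
  E         0.02149   0.03754    0.1429
  solve Keq expr → x = 6.6638e-04; check Q = 0.008908
Then add 0.05953 M of X.
Step 2:
                  J         E         X
  I         0.02149   0.03754    0.2024
  C        0.006424 -0.006424 -0.009636
  E         0.02791   0.03112    0.1928
  solve Keq expr → x = -0.003212; check Q = 0.008908

[J]_eq = 0.02791 M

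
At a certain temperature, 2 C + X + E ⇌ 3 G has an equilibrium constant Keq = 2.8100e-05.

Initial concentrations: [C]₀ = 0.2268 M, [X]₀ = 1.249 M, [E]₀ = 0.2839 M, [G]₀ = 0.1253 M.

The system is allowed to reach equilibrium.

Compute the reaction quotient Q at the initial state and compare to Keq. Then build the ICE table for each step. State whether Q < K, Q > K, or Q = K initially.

Q₀ = 0.1079; Q > K (proceeds reverse)

Q₀ = 0.1079 vs Keq = 2.8100e-05 ⇒ Q>K, reverse
Step 1:
                    C           X           E           G
  I            0.2268       1.249      0.2839      0.1253
  C           0.07671     0.03835     0.03835     -0.1151
  E            0.3035       1.287      0.3223     0.01024
  solve Keq expr → x = -0.03835; check Q = 2.8100e-05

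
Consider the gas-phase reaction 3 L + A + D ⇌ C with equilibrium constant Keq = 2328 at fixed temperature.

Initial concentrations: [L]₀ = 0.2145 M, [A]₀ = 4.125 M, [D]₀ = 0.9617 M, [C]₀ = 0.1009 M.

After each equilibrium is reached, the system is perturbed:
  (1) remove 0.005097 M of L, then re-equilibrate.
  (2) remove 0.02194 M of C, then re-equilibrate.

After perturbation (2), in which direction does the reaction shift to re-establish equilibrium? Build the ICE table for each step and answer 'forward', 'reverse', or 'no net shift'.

Q₀ = 2.577 vs Keq = 2328 ⇒ Q<K, forward
Step 1:
                   L          A          D          C
  init        0.2145      4.125     0.9617     0.1009
  Δ          -0.1877   -0.06257   -0.06257    0.06257
  eq         0.02679      4.062     0.8991     0.1635
  solve Keq expr → x = 0.06257; check Q = 2328
Then remove 0.005097 M of L.
Step 2:
                   L          A          D          C
  init       0.02169      4.062     0.8991     0.1635
  Δ         0.004986   0.001662   0.001662  -0.001662
  eq         0.02668      4.064     0.9008     0.1618
  solve Keq expr → x = -0.001662; check Q = 2328
Then remove 0.02194 M of C.
Step 3:
                   L          A          D          C
  init       0.02668      4.064     0.9008     0.1399
  Δ        -0.001235 -4.1171e-04 -4.1171e-04 4.1171e-04
  eq         0.02544      4.064     0.9004     0.1403
  solve Keq expr → x = 4.1171e-04; check Q = 2328

Direction: forward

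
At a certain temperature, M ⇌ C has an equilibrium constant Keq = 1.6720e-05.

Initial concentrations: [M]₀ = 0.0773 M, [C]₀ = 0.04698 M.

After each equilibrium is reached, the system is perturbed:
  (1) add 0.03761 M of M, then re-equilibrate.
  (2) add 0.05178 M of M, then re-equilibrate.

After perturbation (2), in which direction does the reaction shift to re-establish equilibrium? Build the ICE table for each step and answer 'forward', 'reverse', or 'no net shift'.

Direction: forward

Q₀ = 0.6078 vs Keq = 1.6720e-05 ⇒ Q>K, reverse
Step 1:
                    M           C
  Initial      0.0773     0.04698
  Change      0.04698    -0.04698
  Equil        0.1243  2.0779e-06
  solve Keq expr → x = -0.04698; check Q = 1.6720e-05
Then add 0.03761 M of M.
Step 2:
                    M           C
  Initial      0.1619  2.0779e-06
  Change  -6.2883e-07  6.2883e-07
  Equil        0.1619  2.7068e-06
  solve Keq expr → x = 6.2883e-07; check Q = 1.6720e-05
Then add 0.05178 M of M.
Step 3:
                    M           C
  Initial      0.2137  2.7068e-06
  Change  -8.6575e-07  8.6575e-07
  Equil        0.2137  3.5725e-06
  solve Keq expr → x = 8.6575e-07; check Q = 1.6720e-05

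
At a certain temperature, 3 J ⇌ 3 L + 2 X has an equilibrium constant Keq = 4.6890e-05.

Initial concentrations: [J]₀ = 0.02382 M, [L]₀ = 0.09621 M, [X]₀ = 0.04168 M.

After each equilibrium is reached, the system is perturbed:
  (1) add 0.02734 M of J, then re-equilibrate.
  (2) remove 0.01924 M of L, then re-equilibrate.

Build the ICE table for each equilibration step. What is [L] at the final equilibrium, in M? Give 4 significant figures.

[L]_eq = 0.04302 M

Q₀ = 0.1145 vs Keq = 4.6890e-05 ⇒ Q>K, reverse
Step 1:
                   J          L          X
  Initial    0.02382    0.09621    0.04168
  Change     0.04583   -0.04583   -0.03055
  Equil      0.06965    0.05038    0.01113
  solve Keq expr → x = -0.01528; check Q = 4.6890e-05
Then add 0.02734 M of J.
Step 2:
                   J          L          X
  Initial    0.09699    0.05038    0.01113
  Change    -0.00515    0.00515   0.003433
  Equil      0.09184    0.05553    0.01456
  solve Keq expr → x = 0.001717; check Q = 4.6890e-05
Then remove 0.01924 M of L.
Step 3:
                   J          L          X
  Initial    0.09184    0.03629    0.01456
  Change   -0.006731   0.006731   0.004488
  Equil      0.08511    0.04302    0.01905
  solve Keq expr → x = 0.002244; check Q = 4.6890e-05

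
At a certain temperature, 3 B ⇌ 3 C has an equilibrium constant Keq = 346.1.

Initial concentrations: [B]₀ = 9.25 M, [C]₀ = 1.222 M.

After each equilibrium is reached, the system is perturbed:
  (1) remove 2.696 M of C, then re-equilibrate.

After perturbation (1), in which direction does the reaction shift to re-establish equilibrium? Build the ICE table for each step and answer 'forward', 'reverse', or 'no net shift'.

Q₀ = 0.002306 vs Keq = 346.1 ⇒ Q<K, forward
Step 1:
                  B         C
  I            9.25     1.222
  C          -7.944     7.944
  E           1.306     9.166
  solve Keq expr → x = 2.648; check Q = 346.1
Then remove 2.696 M of C.
Step 2:
                  B         C
  I           1.306      6.47
  C         -0.3361    0.3361
  E          0.9695     6.807
  solve Keq expr → x = 0.112; check Q = 346.1

Direction: forward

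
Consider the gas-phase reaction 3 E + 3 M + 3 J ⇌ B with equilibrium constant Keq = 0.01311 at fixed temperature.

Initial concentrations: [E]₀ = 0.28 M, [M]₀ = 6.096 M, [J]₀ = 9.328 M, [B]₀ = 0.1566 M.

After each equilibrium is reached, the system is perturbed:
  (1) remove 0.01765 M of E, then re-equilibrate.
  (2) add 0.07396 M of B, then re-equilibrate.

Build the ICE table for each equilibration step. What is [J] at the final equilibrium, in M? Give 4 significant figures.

Q₀ = 3.8799e-05 vs Keq = 0.01311 ⇒ Q<K, forward
Step 1:
                  E         M         J         B
  init         0.28     6.096     9.328    0.1566
  Δ          -0.231    -0.231    -0.231   0.07701
  eq        0.04896     5.865     9.097    0.2336
  solve Keq expr → x = 0.07701; check Q = 0.01311
Then remove 0.01765 M of E.
Step 2:
                  E         M         J         B
  init      0.03131     5.865     9.097    0.2336
  Δ         0.01702   0.01702   0.01702 -0.005673
  eq        0.04833     5.882     9.114    0.2279
  solve Keq expr → x = -0.005673; check Q = 0.01311
Then add 0.07396 M of B.
Step 3:
                  E         M         J         B
  init      0.04833     5.882     9.114    0.3019
  Δ        0.004588  0.004588  0.004588 -0.001529
  eq        0.05291     5.887     9.119    0.3004
  solve Keq expr → x = -0.001529; check Q = 0.01311

[J]_eq = 9.119 M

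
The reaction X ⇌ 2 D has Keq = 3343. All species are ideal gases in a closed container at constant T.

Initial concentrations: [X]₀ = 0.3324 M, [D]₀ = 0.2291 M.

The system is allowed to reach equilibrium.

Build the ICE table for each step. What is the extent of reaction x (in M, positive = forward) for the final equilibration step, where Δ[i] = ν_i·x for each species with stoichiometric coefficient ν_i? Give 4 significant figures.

x = 0.3322 M

Q₀ = 0.1579 vs Keq = 3343 ⇒ Q<K, forward
Step 1:
                   X          D
  init        0.3324     0.2291
  Δ          -0.3322     0.6643
  eq      2.3877e-04     0.8934
  solve Keq expr → x = 0.3322; check Q = 3343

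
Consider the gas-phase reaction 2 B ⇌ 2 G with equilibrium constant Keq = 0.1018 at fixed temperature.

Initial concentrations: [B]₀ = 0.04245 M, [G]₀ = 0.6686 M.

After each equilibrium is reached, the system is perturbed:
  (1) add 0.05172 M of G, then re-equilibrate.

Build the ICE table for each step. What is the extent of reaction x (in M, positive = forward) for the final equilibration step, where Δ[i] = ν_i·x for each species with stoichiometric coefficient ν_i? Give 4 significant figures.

x = -0.0196 M

Q₀ = 248.1 vs Keq = 0.1018 ⇒ Q>K, reverse
Step 1:
                   B          G
  I          0.04245     0.6686
  C           0.4966    -0.4966
  E           0.5391      0.172
  solve Keq expr → x = -0.2483; check Q = 0.1018
Then add 0.05172 M of G.
Step 2:
                   B          G
  I           0.5391     0.2237
  C          0.03921   -0.03921
  E           0.5783     0.1845
  solve Keq expr → x = -0.0196; check Q = 0.1018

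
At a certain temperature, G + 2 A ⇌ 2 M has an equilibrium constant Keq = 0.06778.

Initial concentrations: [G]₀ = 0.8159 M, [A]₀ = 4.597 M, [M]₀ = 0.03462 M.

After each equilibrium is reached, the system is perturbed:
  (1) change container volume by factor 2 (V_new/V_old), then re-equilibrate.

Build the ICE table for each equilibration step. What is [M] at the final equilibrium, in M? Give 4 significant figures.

[M]_eq = 0.2791 M

Q₀ = 6.9513e-05 vs Keq = 0.06778 ⇒ Q<K, forward
Step 1:
                  G         A         M
  I          0.8159     4.597   0.03462
  C         -0.3364   -0.6728    0.6728
  E          0.4795     3.924    0.7074
  solve Keq expr → x = 0.3364; check Q = 0.06778
Then change container volume by factor 2 (V_new/V_old).
Step 2:
                  G         A         M
  I          0.2397     1.962    0.3537
  C         0.03731   0.07462  -0.07462
  E          0.2771     2.037    0.2791
  solve Keq expr → x = -0.03731; check Q = 0.06778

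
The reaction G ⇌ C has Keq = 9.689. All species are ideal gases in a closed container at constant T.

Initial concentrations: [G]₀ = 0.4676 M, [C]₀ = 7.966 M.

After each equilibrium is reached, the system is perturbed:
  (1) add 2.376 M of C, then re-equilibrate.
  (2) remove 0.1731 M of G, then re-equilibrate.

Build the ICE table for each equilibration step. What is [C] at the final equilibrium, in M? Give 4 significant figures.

Q₀ = 17.04 vs Keq = 9.689 ⇒ Q>K, reverse
Step 1:
                  G         C
  Initial    0.4676     7.966
  Change     0.3214   -0.3214
  Equil       0.789     7.645
  solve Keq expr → x = -0.3214; check Q = 9.689
Then add 2.376 M of C.
Step 2:
                  G         C
  Initial     0.789     10.02
  Change     0.2223   -0.2223
  Equil       1.011     9.798
  solve Keq expr → x = -0.2223; check Q = 9.689
Then remove 0.1731 M of G.
Step 3:
                  G         C
  Initial    0.8382     9.798
  Change     0.1569   -0.1569
  Equil      0.9951     9.641
  solve Keq expr → x = -0.1569; check Q = 9.689

[C]_eq = 9.641 M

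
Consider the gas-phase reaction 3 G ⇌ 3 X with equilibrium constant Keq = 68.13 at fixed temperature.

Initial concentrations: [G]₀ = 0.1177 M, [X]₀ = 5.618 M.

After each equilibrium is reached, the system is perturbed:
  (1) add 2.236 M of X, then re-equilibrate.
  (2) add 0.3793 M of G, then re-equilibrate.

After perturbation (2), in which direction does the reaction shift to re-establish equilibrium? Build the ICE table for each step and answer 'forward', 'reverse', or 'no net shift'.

Direction: forward

Q₀ = 1.0875e+05 vs Keq = 68.13 ⇒ Q>K, reverse
Step 1:
                   G          X
  I           0.1177      5.618
  C             1.01      -1.01
  E            1.128      4.608
  solve Keq expr → x = -0.3368; check Q = 68.13
Then add 2.236 M of X.
Step 2:
                   G          X
  I            1.128      6.844
  C           0.4398    -0.4398
  E            1.568      6.404
  solve Keq expr → x = -0.1466; check Q = 68.13
Then add 0.3793 M of G.
Step 3:
                   G          X
  I            1.947      6.404
  C          -0.3047     0.3047
  E            1.643      6.708
  solve Keq expr → x = 0.1016; check Q = 68.13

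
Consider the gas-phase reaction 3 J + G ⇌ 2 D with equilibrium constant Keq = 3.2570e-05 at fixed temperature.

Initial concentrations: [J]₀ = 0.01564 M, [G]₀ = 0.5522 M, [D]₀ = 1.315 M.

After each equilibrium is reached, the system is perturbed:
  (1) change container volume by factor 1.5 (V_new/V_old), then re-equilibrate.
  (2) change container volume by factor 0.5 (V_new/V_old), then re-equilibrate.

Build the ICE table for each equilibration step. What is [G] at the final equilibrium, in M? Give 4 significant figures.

[G]_eq = 1.598 M

Q₀ = 8.1855e+05 vs Keq = 3.2570e-05 ⇒ Q>K, reverse
Step 1:
                    J           G           D
  Initial     0.01564      0.5522       1.315
  Change        1.947      0.6489      -1.298
  Equil         1.962       1.201     0.01719
  solve Keq expr → x = -0.6489; check Q = 3.2570e-05
Then change container volume by factor 1.5 (V_new/V_old).
Step 2:
                    J           G           D
  Initial       1.308      0.8007     0.01146
  Change     0.005643    0.001881   -0.003762
  Equil         1.314      0.8026      0.0077
  solve Keq expr → x = -0.001881; check Q = 3.2570e-05
Then change container volume by factor 0.5 (V_new/V_old).
Step 3:
                    J           G           D
  Initial       2.628       1.605      0.0154
  Change      -0.0224   -0.007468     0.01494
  Equil         2.605       1.598     0.03034
  solve Keq expr → x = 0.007468; check Q = 3.2570e-05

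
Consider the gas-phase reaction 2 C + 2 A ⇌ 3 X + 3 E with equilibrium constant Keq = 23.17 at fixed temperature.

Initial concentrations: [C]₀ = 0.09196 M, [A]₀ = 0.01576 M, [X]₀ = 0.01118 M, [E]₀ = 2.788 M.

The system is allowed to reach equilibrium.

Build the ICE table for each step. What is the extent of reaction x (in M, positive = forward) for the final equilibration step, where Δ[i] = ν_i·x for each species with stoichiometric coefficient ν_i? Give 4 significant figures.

Q₀ = 14.42 vs Keq = 23.17 ⇒ Q<K, forward
Step 1:
                    C           A           X           E
  init        0.09196     0.01576     0.01118       2.788
  Δ       -8.8779e-04 -8.8779e-04    0.001332    0.001332
  eq          0.09107     0.01487     0.01251       2.789
  solve Keq expr → x = 4.4390e-04; check Q = 23.17

x = 4.4390e-04 M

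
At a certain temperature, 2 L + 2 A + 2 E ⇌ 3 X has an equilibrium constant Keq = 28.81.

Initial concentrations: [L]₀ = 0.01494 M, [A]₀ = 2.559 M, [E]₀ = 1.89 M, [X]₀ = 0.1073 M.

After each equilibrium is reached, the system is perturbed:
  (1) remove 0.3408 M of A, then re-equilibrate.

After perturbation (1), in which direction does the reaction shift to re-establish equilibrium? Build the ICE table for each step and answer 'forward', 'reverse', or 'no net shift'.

Direction: reverse

Q₀ = 0.2366 vs Keq = 28.81 ⇒ Q<K, forward
Step 1:
                  L         A         E         X
  init      0.01494     2.559      1.89    0.1073
  Δ        -0.01317  -0.01317  -0.01317   0.01976
  eq       0.001766     2.546     1.877    0.1271
  solve Keq expr → x = 0.006587; check Q = 28.81
Then remove 0.3408 M of A.
Step 2:
                  L         A         E         X
  init     0.001766     2.205     1.877    0.1271
  Δ       2.6294e-04 2.6294e-04 2.6294e-04 -3.9440e-04
  eq       0.002029     2.205     1.877    0.1267
  solve Keq expr → x = -1.3147e-04; check Q = 28.81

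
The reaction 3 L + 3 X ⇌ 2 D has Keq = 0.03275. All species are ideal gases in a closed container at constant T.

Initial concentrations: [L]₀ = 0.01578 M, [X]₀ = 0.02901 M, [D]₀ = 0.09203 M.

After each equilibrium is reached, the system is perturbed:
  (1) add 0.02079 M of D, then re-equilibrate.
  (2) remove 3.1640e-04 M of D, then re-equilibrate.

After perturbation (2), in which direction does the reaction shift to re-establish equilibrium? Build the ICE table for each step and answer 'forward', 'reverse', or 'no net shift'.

Q₀ = 8.8287e+07 vs Keq = 0.03275 ⇒ Q>K, reverse
Step 1:
                    L           X           D
  I           0.01578     0.02901     0.09203
  C            0.1369      0.1369     -0.0913
  E            0.1527       0.166  7.3029e-04
  solve Keq expr → x = -0.04565; check Q = 0.03275
Then add 0.02079 M of D.
Step 2:
                    L           X           D
  I            0.1527       0.166     0.02152
  C           0.03043     0.03043    -0.02029
  E            0.1832      0.1964    0.001235
  solve Keq expr → x = -0.01014; check Q = 0.03275
Then remove 3.1640e-04 M of D.
Step 3:
                    L           X           D
  I            0.1832      0.1964  9.1818e-04
  C       -4.6112e-04 -4.6112e-04  3.0741e-04
  E            0.1827      0.1959    0.001226
  solve Keq expr → x = 1.5371e-04; check Q = 0.03275

Direction: forward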